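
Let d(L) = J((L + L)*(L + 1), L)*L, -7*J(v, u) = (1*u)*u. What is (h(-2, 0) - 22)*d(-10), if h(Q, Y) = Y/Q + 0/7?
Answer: -22000/7 ≈ -3142.9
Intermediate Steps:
J(v, u) = -u**2/7 (J(v, u) = -1*u*u/7 = -u*u/7 = -u**2/7)
d(L) = -L**3/7 (d(L) = (-L**2/7)*L = -L**3/7)
h(Q, Y) = Y/Q (h(Q, Y) = Y/Q + 0*(1/7) = Y/Q + 0 = Y/Q)
(h(-2, 0) - 22)*d(-10) = (0/(-2) - 22)*(-1/7*(-10)**3) = (0*(-1/2) - 22)*(-1/7*(-1000)) = (0 - 22)*(1000/7) = -22*1000/7 = -22000/7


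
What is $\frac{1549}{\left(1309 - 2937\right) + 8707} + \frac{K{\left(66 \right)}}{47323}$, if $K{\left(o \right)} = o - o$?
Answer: $\frac{1549}{7079} \approx 0.21882$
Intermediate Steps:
$K{\left(o \right)} = 0$
$\frac{1549}{\left(1309 - 2937\right) + 8707} + \frac{K{\left(66 \right)}}{47323} = \frac{1549}{\left(1309 - 2937\right) + 8707} + \frac{0}{47323} = \frac{1549}{-1628 + 8707} + 0 \cdot \frac{1}{47323} = \frac{1549}{7079} + 0 = \frac{1549}{7079}$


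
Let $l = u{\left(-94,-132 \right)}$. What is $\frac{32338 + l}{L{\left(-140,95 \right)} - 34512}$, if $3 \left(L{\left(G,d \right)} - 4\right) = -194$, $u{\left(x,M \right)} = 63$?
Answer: $- \frac{97203}{103718} \approx -0.93719$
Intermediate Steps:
$L{\left(G,d \right)} = - \frac{182}{3}$ ($L{\left(G,d \right)} = 4 + \frac{1}{3} \left(-194\right) = 4 - \frac{194}{3} = - \frac{182}{3}$)
$l = 63$
$\frac{32338 + l}{L{\left(-140,95 \right)} - 34512} = \frac{32338 + 63}{- \frac{182}{3} - 34512} = \frac{32401}{- \frac{103718}{3}} = 32401 \left(- \frac{3}{103718}\right) = - \frac{97203}{103718}$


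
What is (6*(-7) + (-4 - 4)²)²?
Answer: 484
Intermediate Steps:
(6*(-7) + (-4 - 4)²)² = (-42 + (-8)²)² = (-42 + 64)² = 22² = 484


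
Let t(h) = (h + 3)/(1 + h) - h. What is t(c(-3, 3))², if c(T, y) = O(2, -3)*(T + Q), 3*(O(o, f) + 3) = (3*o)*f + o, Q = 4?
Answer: 89401/1089 ≈ 82.095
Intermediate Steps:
O(o, f) = -3 + o/3 + f*o (O(o, f) = -3 + ((3*o)*f + o)/3 = -3 + (3*f*o + o)/3 = -3 + (o + 3*f*o)/3 = -3 + (o/3 + f*o) = -3 + o/3 + f*o)
c(T, y) = -100/3 - 25*T/3 (c(T, y) = (-3 + (⅓)*2 - 3*2)*(T + 4) = (-3 + ⅔ - 6)*(4 + T) = -25*(4 + T)/3 = -100/3 - 25*T/3)
t(h) = -h + (3 + h)/(1 + h) (t(h) = (3 + h)/(1 + h) - h = -h + (3 + h)/(1 + h))
t(c(-3, 3))² = ((3 - (-100/3 - 25/3*(-3))²)/(1 + (-100/3 - 25/3*(-3))))² = ((3 - (-100/3 + 25)²)/(1 + (-100/3 + 25)))² = ((3 - (-25/3)²)/(1 - 25/3))² = ((3 - 1*625/9)/(-22/3))² = (-3*(3 - 625/9)/22)² = (-3/22*(-598/9))² = (299/33)² = 89401/1089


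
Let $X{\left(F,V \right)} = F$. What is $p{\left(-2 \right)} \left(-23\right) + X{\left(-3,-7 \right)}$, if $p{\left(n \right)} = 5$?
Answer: $-118$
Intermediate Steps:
$p{\left(-2 \right)} \left(-23\right) + X{\left(-3,-7 \right)} = 5 \left(-23\right) - 3 = -115 - 3 = -118$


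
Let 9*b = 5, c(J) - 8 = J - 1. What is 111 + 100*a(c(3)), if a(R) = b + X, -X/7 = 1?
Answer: -4801/9 ≈ -533.44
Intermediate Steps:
X = -7 (X = -7*1 = -7)
c(J) = 7 + J (c(J) = 8 + (J - 1) = 8 + (-1 + J) = 7 + J)
b = 5/9 (b = (⅑)*5 = 5/9 ≈ 0.55556)
a(R) = -58/9 (a(R) = 5/9 - 7 = -58/9)
111 + 100*a(c(3)) = 111 + 100*(-58/9) = 111 - 5800/9 = -4801/9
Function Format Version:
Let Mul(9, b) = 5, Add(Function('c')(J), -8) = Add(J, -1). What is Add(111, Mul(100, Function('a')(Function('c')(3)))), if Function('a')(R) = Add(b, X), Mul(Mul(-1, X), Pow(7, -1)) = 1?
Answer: Rational(-4801, 9) ≈ -533.44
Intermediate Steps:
X = -7 (X = Mul(-7, 1) = -7)
Function('c')(J) = Add(7, J) (Function('c')(J) = Add(8, Add(J, -1)) = Add(8, Add(-1, J)) = Add(7, J))
b = Rational(5, 9) (b = Mul(Rational(1, 9), 5) = Rational(5, 9) ≈ 0.55556)
Function('a')(R) = Rational(-58, 9) (Function('a')(R) = Add(Rational(5, 9), -7) = Rational(-58, 9))
Add(111, Mul(100, Function('a')(Function('c')(3)))) = Add(111, Mul(100, Rational(-58, 9))) = Add(111, Rational(-5800, 9)) = Rational(-4801, 9)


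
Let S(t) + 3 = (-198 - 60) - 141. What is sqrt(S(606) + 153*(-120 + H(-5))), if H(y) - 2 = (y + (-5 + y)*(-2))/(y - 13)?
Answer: I*sqrt(74334)/2 ≈ 136.32*I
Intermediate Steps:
H(y) = 2 + (10 - y)/(-13 + y) (H(y) = 2 + (y + (-5 + y)*(-2))/(y - 13) = 2 + (y + (10 - 2*y))/(-13 + y) = 2 + (10 - y)/(-13 + y))
S(t) = -402 (S(t) = -3 + ((-198 - 60) - 141) = -3 + (-258 - 141) = -3 - 399 = -402)
sqrt(S(606) + 153*(-120 + H(-5))) = sqrt(-402 + 153*(-120 + (-16 - 5)/(-13 - 5))) = sqrt(-402 + 153*(-120 - 21/(-18))) = sqrt(-402 + 153*(-120 - 1/18*(-21))) = sqrt(-402 + 153*(-120 + 7/6)) = sqrt(-402 + 153*(-713/6)) = sqrt(-402 - 36363/2) = sqrt(-37167/2) = I*sqrt(74334)/2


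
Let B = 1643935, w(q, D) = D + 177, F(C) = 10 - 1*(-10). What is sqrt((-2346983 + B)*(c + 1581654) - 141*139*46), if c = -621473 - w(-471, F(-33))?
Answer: I*sqrt(674915732786) ≈ 8.2153e+5*I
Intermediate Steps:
F(C) = 20 (F(C) = 10 + 10 = 20)
w(q, D) = 177 + D
c = -621670 (c = -621473 - (177 + 20) = -621473 - 1*197 = -621473 - 197 = -621670)
sqrt((-2346983 + B)*(c + 1581654) - 141*139*46) = sqrt((-2346983 + 1643935)*(-621670 + 1581654) - 141*139*46) = sqrt(-703048*959984 - 19599*46) = sqrt(-674914831232 - 901554) = sqrt(-674915732786) = I*sqrt(674915732786)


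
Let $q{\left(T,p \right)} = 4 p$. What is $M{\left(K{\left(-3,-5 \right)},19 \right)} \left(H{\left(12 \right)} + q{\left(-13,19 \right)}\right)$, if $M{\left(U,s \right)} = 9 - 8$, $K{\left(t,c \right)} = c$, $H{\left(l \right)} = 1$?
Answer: $77$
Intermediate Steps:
$M{\left(U,s \right)} = 1$
$M{\left(K{\left(-3,-5 \right)},19 \right)} \left(H{\left(12 \right)} + q{\left(-13,19 \right)}\right) = 1 \left(1 + 4 \cdot 19\right) = 1 \left(1 + 76\right) = 1 \cdot 77 = 77$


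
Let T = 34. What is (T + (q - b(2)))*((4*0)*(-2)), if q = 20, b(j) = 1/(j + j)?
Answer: 0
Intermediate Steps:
b(j) = 1/(2*j)
(T + (q - b(2)))*((4*0)*(-2)) = (34 + (20 - 1/(2*2)))*((4*0)*(-2)) = (34 + (20 - 1/(2*2)))*(0*(-2)) = (34 + (20 - 1*1/4))*0 = (34 + (20 - 1/4))*0 = (34 + 79/4)*0 = (215/4)*0 = 0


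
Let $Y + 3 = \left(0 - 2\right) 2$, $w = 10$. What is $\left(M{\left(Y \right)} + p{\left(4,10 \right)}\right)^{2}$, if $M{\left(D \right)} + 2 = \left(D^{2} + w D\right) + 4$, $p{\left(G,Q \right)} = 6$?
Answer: $169$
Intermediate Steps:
$Y = -7$ ($Y = -3 + \left(0 - 2\right) 2 = -3 - 4 = -7$)
$M{\left(D \right)} = 2 + D^{2} + 10 D$ ($M{\left(D \right)} = -2 + \left(\left(D^{2} + 10 D\right) + 4\right) = -2 + \left(4 + D^{2} + 10 D\right) = 2 + D^{2} + 10 D$)
$\left(M{\left(Y \right)} + p{\left(4,10 \right)}\right)^{2} = \left(\left(2 + \left(-7\right)^{2} + 10 \left(-7\right)\right) + 6\right)^{2} = \left(\left(2 + 49 - 70\right) + 6\right)^{2} = \left(-19 + 6\right)^{2} = \left(-13\right)^{2} = 169$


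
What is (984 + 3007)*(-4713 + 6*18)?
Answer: -18378555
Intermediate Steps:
(984 + 3007)*(-4713 + 6*18) = 3991*(-4713 + 108) = 3991*(-4605) = -18378555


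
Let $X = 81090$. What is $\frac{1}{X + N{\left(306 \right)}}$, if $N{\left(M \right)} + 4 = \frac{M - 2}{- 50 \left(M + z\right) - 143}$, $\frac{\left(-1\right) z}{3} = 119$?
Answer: $\frac{2407}{195174306} \approx 1.2333 \cdot 10^{-5}$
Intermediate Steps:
$z = -357$ ($z = \left(-3\right) 119 = -357$)
$N{\left(M \right)} = -4 + \frac{-2 + M}{17707 - 50 M}$ ($N{\left(M \right)} = -4 + \frac{M - 2}{- 50 \left(M - 357\right) - 143} = -4 + \frac{-2 + M}{- 50 \left(-357 + M\right) - 143} = -4 + \frac{-2 + M}{\left(17850 - 50 M\right) - 143} = -4 + \frac{-2 + M}{17707 - 50 M}$)
$\frac{1}{X + N{\left(306 \right)}} = \frac{1}{81090 + \frac{3 \left(23610 - 20502\right)}{-17707 + 50 \cdot 306}} = \frac{1}{81090 + \frac{3 \left(23610 - 20502\right)}{-17707 + 15300}} = \frac{1}{81090 + 3 \frac{1}{-2407} \cdot 3108} = \frac{1}{81090 + 3 \left(- \frac{1}{2407}\right) 3108} = \frac{1}{81090 - \frac{9324}{2407}} = \frac{1}{\frac{195174306}{2407}} = \frac{2407}{195174306}$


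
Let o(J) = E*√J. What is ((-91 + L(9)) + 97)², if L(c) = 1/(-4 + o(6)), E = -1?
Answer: 1571/50 + 28*√6/25 ≈ 34.163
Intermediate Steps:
o(J) = -√J
L(c) = 1/(-4 - √6)
((-91 + L(9)) + 97)² = ((-91 + (-⅖ + √6/10)) + 97)² = ((-457/5 + √6/10) + 97)² = (28/5 + √6/10)²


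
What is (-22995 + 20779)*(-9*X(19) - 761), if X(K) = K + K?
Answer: 2444248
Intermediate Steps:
X(K) = 2*K
(-22995 + 20779)*(-9*X(19) - 761) = (-22995 + 20779)*(-18*19 - 761) = -2216*(-9*38 - 761) = -2216*(-342 - 761) = -2216*(-1103) = 2444248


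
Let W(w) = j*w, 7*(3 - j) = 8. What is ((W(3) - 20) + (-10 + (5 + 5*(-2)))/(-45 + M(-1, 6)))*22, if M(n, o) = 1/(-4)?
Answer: -392942/1267 ≈ -310.14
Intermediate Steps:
j = 13/7 (j = 3 - ⅐*8 = 3 - 8/7 = 13/7 ≈ 1.8571)
M(n, o) = -¼
W(w) = 13*w/7
((W(3) - 20) + (-10 + (5 + 5*(-2)))/(-45 + M(-1, 6)))*22 = (((13/7)*3 - 20) + (-10 + (5 + 5*(-2)))/(-45 - ¼))*22 = ((39/7 - 20) + (-10 + (5 - 10))/(-181/4))*22 = (-101/7 + (-10 - 5)*(-4/181))*22 = (-101/7 - 15*(-4/181))*22 = (-101/7 + 60/181)*22 = -17861/1267*22 = -392942/1267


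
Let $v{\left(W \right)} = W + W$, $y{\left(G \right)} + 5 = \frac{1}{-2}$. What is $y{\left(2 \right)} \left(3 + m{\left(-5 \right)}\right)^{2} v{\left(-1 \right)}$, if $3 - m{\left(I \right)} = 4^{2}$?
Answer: $1100$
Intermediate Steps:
$m{\left(I \right)} = -13$ ($m{\left(I \right)} = 3 - 4^{2} = 3 - 16 = -13$)
$y{\left(G \right)} = - \frac{11}{2}$ ($y{\left(G \right)} = -5 + \frac{1}{-2} = -5 - \frac{1}{2} = - \frac{11}{2}$)
$v{\left(W \right)} = 2 W$
$y{\left(2 \right)} \left(3 + m{\left(-5 \right)}\right)^{2} v{\left(-1 \right)} = - \frac{11 \left(3 - 13\right)^{2}}{2} \cdot 2 \left(-1\right) = - \frac{11 \left(-10\right)^{2}}{2} \left(-2\right) = \left(- \frac{11}{2}\right) 100 \left(-2\right) = \left(-550\right) \left(-2\right) = 1100$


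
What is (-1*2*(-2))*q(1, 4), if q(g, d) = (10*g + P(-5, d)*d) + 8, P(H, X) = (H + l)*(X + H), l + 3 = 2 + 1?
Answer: 152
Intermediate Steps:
l = 0 (l = -3 + (2 + 1) = -3 + 3 = 0)
P(H, X) = H*(H + X) (P(H, X) = (H + 0)*(X + H) = H*(H + X))
q(g, d) = 8 + 10*g + d*(25 - 5*d) (q(g, d) = (10*g + (-5*(-5 + d))*d) + 8 = (10*g + (25 - 5*d)*d) + 8 = (10*g + d*(25 - 5*d)) + 8 = 8 + 10*g + d*(25 - 5*d))
(-1*2*(-2))*q(1, 4) = (-1*2*(-2))*(8 + 10*1 + 5*4*(5 - 1*4)) = (-2*(-2))*(8 + 10 + 5*4*(5 - 4)) = 4*(8 + 10 + 5*4*1) = 4*(8 + 10 + 20) = 4*38 = 152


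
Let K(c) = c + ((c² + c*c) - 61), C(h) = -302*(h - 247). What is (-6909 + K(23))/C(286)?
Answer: ½ ≈ 0.50000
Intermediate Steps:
C(h) = 74594 - 302*h (C(h) = -302*(-247 + h) = 74594 - 302*h)
K(c) = -61 + c + 2*c² (K(c) = c + ((c² + c²) - 61) = c + (2*c² - 61) = c + (-61 + 2*c²) = -61 + c + 2*c²)
(-6909 + K(23))/C(286) = (-6909 + (-61 + 23 + 2*23²))/(74594 - 302*286) = (-6909 + (-61 + 23 + 2*529))/(74594 - 86372) = (-6909 + (-61 + 23 + 1058))/(-11778) = (-6909 + 1020)*(-1/11778) = -5889*(-1/11778) = ½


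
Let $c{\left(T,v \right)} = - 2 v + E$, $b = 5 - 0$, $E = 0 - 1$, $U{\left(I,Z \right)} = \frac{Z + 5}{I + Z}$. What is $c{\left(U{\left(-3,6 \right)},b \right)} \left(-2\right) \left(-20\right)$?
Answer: $-440$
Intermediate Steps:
$U{\left(I,Z \right)} = \frac{5 + Z}{I + Z}$
$E = -1$ ($E = 0 - 1 = -1$)
$b = 5$ ($b = 5 + 0 = 5$)
$c{\left(T,v \right)} = -1 - 2 v$ ($c{\left(T,v \right)} = - 2 v - 1 = -1 - 2 v$)
$c{\left(U{\left(-3,6 \right)},b \right)} \left(-2\right) \left(-20\right) = \left(-1 - 10\right) \left(-2\right) \left(-20\right) = \left(-11\right) \left(-2\right) \left(-20\right) = 22 \left(-20\right) = -440$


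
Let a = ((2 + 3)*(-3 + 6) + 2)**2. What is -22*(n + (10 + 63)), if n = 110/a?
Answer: -466554/289 ≈ -1614.4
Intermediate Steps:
a = 289 (a = (5*3 + 2)**2 = (15 + 2)**2 = 17**2 = 289)
n = 110/289 ≈ 0.38062
-22*(n + (10 + 63)) = -22*(110/289 + (10 + 63)) = -22*(110/289 + 73) = -22*21207/289 = -466554/289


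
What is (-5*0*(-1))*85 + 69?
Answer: 69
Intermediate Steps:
(-5*0*(-1))*85 + 69 = (0*(-1))*85 + 69 = 0*85 + 69 = 0 + 69 = 69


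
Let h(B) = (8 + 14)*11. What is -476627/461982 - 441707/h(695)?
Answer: -51044006752/27949911 ≈ -1826.3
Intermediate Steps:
h(B) = 242 (h(B) = 22*11 = 242)
-476627/461982 - 441707/h(695) = -476627/461982 - 441707/242 = -51044006752/27949911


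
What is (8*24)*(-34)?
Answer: -6528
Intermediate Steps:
(8*24)*(-34) = 192*(-34) = -6528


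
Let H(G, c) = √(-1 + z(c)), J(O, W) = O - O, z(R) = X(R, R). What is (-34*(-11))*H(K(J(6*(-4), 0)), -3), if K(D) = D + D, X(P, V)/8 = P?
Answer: 1870*I ≈ 1870.0*I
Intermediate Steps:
X(P, V) = 8*P
z(R) = 8*R
J(O, W) = 0
K(D) = 2*D
H(G, c) = √(-1 + 8*c)
(-34*(-11))*H(K(J(6*(-4), 0)), -3) = (-34*(-11))*√(-1 + 8*(-3)) = 374*√(-1 - 24) = 374*√(-25) = 374*(5*I) = 1870*I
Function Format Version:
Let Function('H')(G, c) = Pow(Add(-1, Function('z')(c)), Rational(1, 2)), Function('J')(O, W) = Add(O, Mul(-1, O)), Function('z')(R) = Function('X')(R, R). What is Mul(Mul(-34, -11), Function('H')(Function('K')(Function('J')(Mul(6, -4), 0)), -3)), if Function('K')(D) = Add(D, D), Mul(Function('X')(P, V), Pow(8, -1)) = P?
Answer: Mul(1870, I) ≈ Mul(1870.0, I)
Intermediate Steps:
Function('X')(P, V) = Mul(8, P)
Function('z')(R) = Mul(8, R)
Function('J')(O, W) = 0
Function('K')(D) = Mul(2, D)
Function('H')(G, c) = Pow(Add(-1, Mul(8, c)), Rational(1, 2))
Mul(Mul(-34, -11), Function('H')(Function('K')(Function('J')(Mul(6, -4), 0)), -3)) = Mul(Mul(-34, -11), Pow(Add(-1, Mul(8, -3)), Rational(1, 2))) = Mul(374, Pow(Add(-1, -24), Rational(1, 2))) = Mul(374, Pow(-25, Rational(1, 2))) = Mul(374, Mul(5, I)) = Mul(1870, I)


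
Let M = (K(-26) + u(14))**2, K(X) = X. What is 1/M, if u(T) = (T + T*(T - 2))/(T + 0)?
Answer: 1/169 ≈ 0.0059172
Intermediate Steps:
u(T) = (T + T*(-2 + T))/T
M = 169 (M = (-26 + (-1 + 14))**2 = (-26 + 13)**2 = (-13)**2 = 169)
1/M = 1/169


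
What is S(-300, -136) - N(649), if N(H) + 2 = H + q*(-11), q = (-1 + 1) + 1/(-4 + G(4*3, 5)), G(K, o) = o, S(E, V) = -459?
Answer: -1095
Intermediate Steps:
q = 1 (q = (-1 + 1) + 1/(-4 + 5) = 0 + 1/1 = 0 + 1 = 1)
N(H) = -13 + H (N(H) = -2 + (H + 1*(-11)) = -2 + (H - 11) = -2 + (-11 + H) = -13 + H)
S(-300, -136) - N(649) = -459 - (-13 + 649) = -459 - 1*636 = -459 - 636 = -1095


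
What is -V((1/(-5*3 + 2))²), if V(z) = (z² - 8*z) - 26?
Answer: 743937/28561 ≈ 26.047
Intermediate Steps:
V(z) = -26 + z² - 8*z
-V((1/(-5*3 + 2))²) = -(-26 + ((1/(-5*3 + 2))²)² - 8/(-5*3 + 2)²) = -(-26 + ((1/(-15 + 2))²)² - 8/(-15 + 2)²) = -(-26 + ((1/(-13))²)² - 8*(1/(-13))²) = -(-26 + ((-1/13)²)² - 8*(-1/13)²) = -(-26 + (1/169)² - 8*1/169) = -(-26 + 1/28561 - 8/169) = -1*(-743937/28561) = 743937/28561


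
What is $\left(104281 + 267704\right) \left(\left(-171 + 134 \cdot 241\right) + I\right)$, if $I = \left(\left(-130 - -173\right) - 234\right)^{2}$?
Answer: $25519658940$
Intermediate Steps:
$I = 36481$ ($I = \left(\left(-130 + 173\right) - 234\right)^{2} = \left(43 - 234\right)^{2} = \left(-191\right)^{2} = 36481$)
$\left(104281 + 267704\right) \left(\left(-171 + 134 \cdot 241\right) + I\right) = \left(104281 + 267704\right) \left(\left(-171 + 134 \cdot 241\right) + 36481\right) = 371985 \left(\left(-171 + 32294\right) + 36481\right) = 371985 \left(32123 + 36481\right) = 371985 \cdot 68604 = 25519658940$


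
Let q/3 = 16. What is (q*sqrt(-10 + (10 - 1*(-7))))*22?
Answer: 1056*sqrt(7) ≈ 2793.9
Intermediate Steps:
q = 48 (q = 3*16 = 48)
(q*sqrt(-10 + (10 - 1*(-7))))*22 = (48*sqrt(-10 + (10 - 1*(-7))))*22 = (48*sqrt(-10 + (10 + 7)))*22 = (48*sqrt(-10 + 17))*22 = (48*sqrt(7))*22 = 1056*sqrt(7)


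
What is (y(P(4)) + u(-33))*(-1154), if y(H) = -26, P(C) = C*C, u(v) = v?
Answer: 68086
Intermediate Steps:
P(C) = C²
(y(P(4)) + u(-33))*(-1154) = (-26 - 33)*(-1154) = -59*(-1154) = 68086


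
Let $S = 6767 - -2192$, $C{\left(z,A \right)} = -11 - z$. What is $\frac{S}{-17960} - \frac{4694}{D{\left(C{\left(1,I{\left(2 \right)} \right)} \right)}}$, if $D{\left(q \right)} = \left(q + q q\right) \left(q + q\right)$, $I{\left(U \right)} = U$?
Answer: $\frac{3495133}{3556080} \approx 0.98286$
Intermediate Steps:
$D{\left(q \right)} = 2 q \left(q + q^{2}\right)$ ($D{\left(q \right)} = \left(q + q^{2}\right) 2 q = 2 q \left(q + q^{2}\right)$)
$S = 8959$ ($S = 6767 + 2192 = 8959$)
$\frac{S}{-17960} - \frac{4694}{D{\left(C{\left(1,I{\left(2 \right)} \right)} \right)}} = \frac{8959}{-17960} - \frac{4694}{2 \left(-11 - 1\right)^{2} \left(1 - 12\right)} = 8959 \left(- \frac{1}{17960}\right) - \frac{4694}{2 \left(-11 - 1\right)^{2} \left(1 - 12\right)} = - \frac{8959}{17960} - \frac{4694}{2 \left(-12\right)^{2} \left(1 - 12\right)} = - \frac{8959}{17960} - \frac{4694}{2 \cdot 144 \left(-11\right)} = - \frac{8959}{17960} - \frac{4694}{-3168} = - \frac{8959}{17960} - - \frac{2347}{1584} = - \frac{8959}{17960} + \frac{2347}{1584} = \frac{3495133}{3556080}$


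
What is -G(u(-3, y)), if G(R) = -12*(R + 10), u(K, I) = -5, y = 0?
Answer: 60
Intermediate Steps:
G(R) = -120 - 12*R (G(R) = -12*(10 + R) = -120 - 12*R)
-G(u(-3, y)) = -(-120 - 12*(-5)) = -(-120 + 60) = -1*(-60) = 60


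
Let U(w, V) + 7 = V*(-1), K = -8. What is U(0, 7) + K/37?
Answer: -526/37 ≈ -14.216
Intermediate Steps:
U(w, V) = -7 - V (U(w, V) = -7 + V*(-1) = -7 - V)
U(0, 7) + K/37 = (-7 - 1*7) - 8/37 = (-7 - 7) - 8*1/37 = -14 - 8/37 = -526/37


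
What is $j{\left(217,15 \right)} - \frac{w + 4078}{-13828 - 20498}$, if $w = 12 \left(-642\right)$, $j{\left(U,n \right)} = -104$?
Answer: $- \frac{1786765}{17163} \approx -104.11$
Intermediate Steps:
$w = -7704$
$j{\left(217,15 \right)} - \frac{w + 4078}{-13828 - 20498} = -104 - \frac{-7704 + 4078}{-13828 - 20498} = -104 - - \frac{3626}{-34326} = -104 - \left(-3626\right) \left(- \frac{1}{34326}\right) = -104 - \frac{1813}{17163} = - \frac{1786765}{17163}$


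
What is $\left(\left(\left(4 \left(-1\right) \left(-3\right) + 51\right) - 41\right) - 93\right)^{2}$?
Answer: $5041$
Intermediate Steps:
$\left(\left(\left(4 \left(-1\right) \left(-3\right) + 51\right) - 41\right) - 93\right)^{2} = \left(\left(\left(\left(-4\right) \left(-3\right) + 51\right) - 41\right) - 93\right)^{2} = \left(\left(\left(12 + 51\right) - 41\right) - 93\right)^{2} = \left(\left(63 - 41\right) - 93\right)^{2} = \left(22 - 93\right)^{2} = \left(-71\right)^{2} = 5041$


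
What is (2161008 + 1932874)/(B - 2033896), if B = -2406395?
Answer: -4093882/4440291 ≈ -0.92198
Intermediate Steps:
(2161008 + 1932874)/(B - 2033896) = (2161008 + 1932874)/(-2406395 - 2033896) = 4093882/(-4440291) = 4093882*(-1/4440291) = -4093882/4440291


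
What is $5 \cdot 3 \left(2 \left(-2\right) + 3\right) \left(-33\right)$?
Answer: $495$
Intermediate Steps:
$5 \cdot 3 \left(2 \left(-2\right) + 3\right) \left(-33\right) = 15 \left(-4 + 3\right) \left(-33\right) = 15 \left(-1\right) \left(-33\right) = \left(-15\right) \left(-33\right) = 495$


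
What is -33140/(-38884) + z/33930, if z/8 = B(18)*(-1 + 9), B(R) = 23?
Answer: 147709681/164916765 ≈ 0.89566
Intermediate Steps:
z = 1472 (z = 8*(23*(-1 + 9)) = 8*(23*8) = 8*184 = 1472)
-33140/(-38884) + z/33930 = -33140/(-38884) + 1472/33930 = -33140*(-1/38884) + 1472*(1/33930) = 8285/9721 + 736/16965 = 147709681/164916765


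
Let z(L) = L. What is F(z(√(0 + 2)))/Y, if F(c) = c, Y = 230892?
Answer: √2/230892 ≈ 6.1250e-6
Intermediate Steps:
F(z(√(0 + 2)))/Y = √(0 + 2)/230892 = √2*(1/230892) = √2/230892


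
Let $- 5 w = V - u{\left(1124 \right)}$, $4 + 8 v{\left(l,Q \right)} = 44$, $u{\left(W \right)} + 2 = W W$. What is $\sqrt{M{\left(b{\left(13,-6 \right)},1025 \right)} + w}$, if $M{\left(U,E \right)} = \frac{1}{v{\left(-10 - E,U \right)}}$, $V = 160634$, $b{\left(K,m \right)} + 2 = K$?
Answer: $\frac{\sqrt{5513705}}{5} \approx 469.63$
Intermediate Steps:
$b{\left(K,m \right)} = -2 + K$
$u{\left(W \right)} = -2 + W^{2}$ ($u{\left(W \right)} = -2 + W W = -2 + W^{2}$)
$v{\left(l,Q \right)} = 5$ ($v{\left(l,Q \right)} = - \frac{1}{2} + \frac{1}{8} \cdot 44 = - \frac{1}{2} + \frac{11}{2} = 5$)
$M{\left(U,E \right)} = \frac{1}{5}$
$w = 220548$ ($w = - \frac{160634 - \left(-2 + 1124^{2}\right)}{5} = - \frac{160634 - \left(-2 + 1263376\right)}{5} = - \frac{160634 - 1263374}{5} = \left(- \frac{1}{5}\right) \left(-1102740\right) = 220548$)
$\sqrt{M{\left(b{\left(13,-6 \right)},1025 \right)} + w} = \sqrt{\frac{1}{5} + 220548} = \sqrt{\frac{1102741}{5}} = \frac{\sqrt{5513705}}{5}$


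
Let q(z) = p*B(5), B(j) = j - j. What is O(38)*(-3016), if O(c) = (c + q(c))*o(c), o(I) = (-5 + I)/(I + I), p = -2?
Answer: -49764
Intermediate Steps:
o(I) = (-5 + I)/(2*I) (o(I) = (-5 + I)/((2*I)) = (-5 + I)*(1/(2*I)) = (-5 + I)/(2*I))
B(j) = 0
q(z) = 0 (q(z) = -2*0 = 0)
O(c) = -5/2 + c/2 (O(c) = (c + 0)*((-5 + c)/(2*c)) = c*((-5 + c)/(2*c)) = -5/2 + c/2)
O(38)*(-3016) = (-5/2 + (½)*38)*(-3016) = (-5/2 + 19)*(-3016) = (33/2)*(-3016) = -49764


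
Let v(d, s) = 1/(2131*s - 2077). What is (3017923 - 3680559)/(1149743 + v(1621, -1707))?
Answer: -2411792273384/4184712698641 ≈ -0.57633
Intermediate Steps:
v(d, s) = 1/(-2077 + 2131*s)
(3017923 - 3680559)/(1149743 + v(1621, -1707)) = (3017923 - 3680559)/(1149743 + 1/(-2077 + 2131*(-1707))) = -662636/(1149743 + 1/(-2077 - 3637617)) = -662636/(1149743 + 1/(-3639694)) = -662636/(1149743 - 1/3639694) = -662636/4184712698641/3639694 = -662636*3639694/4184712698641 = -2411792273384/4184712698641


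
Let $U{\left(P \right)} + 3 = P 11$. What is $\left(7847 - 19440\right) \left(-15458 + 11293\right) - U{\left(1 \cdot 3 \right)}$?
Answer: $48284815$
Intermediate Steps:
$U{\left(P \right)} = -3 + 11 P$ ($U{\left(P \right)} = -3 + P 11 = -3 + 11 P$)
$\left(7847 - 19440\right) \left(-15458 + 11293\right) - U{\left(1 \cdot 3 \right)} = \left(7847 - 19440\right) \left(-15458 + 11293\right) - \left(-3 + 11 \cdot 1 \cdot 3\right) = \left(-11593\right) \left(-4165\right) - \left(-3 + 11 \cdot 3\right) = 48284845 - \left(-3 + 33\right) = 48284845 - 30 = 48284815$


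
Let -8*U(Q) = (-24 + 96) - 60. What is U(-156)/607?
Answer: -3/1214 ≈ -0.0024712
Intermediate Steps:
U(Q) = -3/2 (U(Q) = -((-24 + 96) - 60)/8 = -(72 - 60)/8 = -⅛*12 = -3/2)
U(-156)/607 = -3/2/607 = -3/2*1/607 = -3/1214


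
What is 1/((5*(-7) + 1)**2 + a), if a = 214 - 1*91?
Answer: 1/1279 ≈ 0.00078186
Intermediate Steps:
a = 123 (a = 214 - 91 = 123)
1/((5*(-7) + 1)**2 + a) = 1/((5*(-7) + 1)**2 + 123) = 1/((-35 + 1)**2 + 123) = 1/((-34)**2 + 123) = 1/(1156 + 123) = 1/1279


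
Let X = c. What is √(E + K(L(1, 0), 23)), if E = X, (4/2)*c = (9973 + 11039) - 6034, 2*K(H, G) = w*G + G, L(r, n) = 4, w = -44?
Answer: √27978/2 ≈ 83.633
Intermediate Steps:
K(H, G) = -43*G/2 (K(H, G) = (-44*G + G)/2 = (-43*G)/2 = -43*G/2)
c = 7489 (c = ((9973 + 11039) - 6034)/2 = (21012 - 6034)/2 = (½)*14978 = 7489)
X = 7489
E = 7489
√(E + K(L(1, 0), 23)) = √(7489 - 43/2*23) = √(7489 - 989/2) = √(13989/2) = √27978/2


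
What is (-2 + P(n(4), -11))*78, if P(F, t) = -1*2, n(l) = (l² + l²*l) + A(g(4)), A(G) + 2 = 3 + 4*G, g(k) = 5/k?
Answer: -312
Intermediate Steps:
A(G) = 1 + 4*G (A(G) = -2 + (3 + 4*G) = 1 + 4*G)
n(l) = 6 + l² + l³ (n(l) = (l² + l²*l) + (1 + 4*(5/4)) = (l² + l³) + (1 + 4*(5*(¼))) = (l² + l³) + (1 + 4*(5/4)) = (l² + l³) + (1 + 5) = (l² + l³) + 6 = 6 + l² + l³)
P(F, t) = -2
(-2 + P(n(4), -11))*78 = (-2 - 2)*78 = -4*78 = -312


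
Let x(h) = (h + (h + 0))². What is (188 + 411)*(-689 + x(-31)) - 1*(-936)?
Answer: 1890781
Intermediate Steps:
x(h) = 4*h² (x(h) = (h + h)² = (2*h)² = 4*h²)
(188 + 411)*(-689 + x(-31)) - 1*(-936) = (188 + 411)*(-689 + 4*(-31)²) - 1*(-936) = 599*(-689 + 4*961) + 936 = 599*(-689 + 3844) + 936 = 599*3155 + 936 = 1889845 + 936 = 1890781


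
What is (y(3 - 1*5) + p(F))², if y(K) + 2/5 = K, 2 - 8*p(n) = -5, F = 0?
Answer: 3721/1600 ≈ 2.3256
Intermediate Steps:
p(n) = 7/8 (p(n) = ¼ - ⅛*(-5) = ¼ + 5/8 = 7/8)
y(K) = -⅖ + K
(y(3 - 1*5) + p(F))² = ((-⅖ + (3 - 1*5)) + 7/8)² = ((-⅖ + (3 - 5)) + 7/8)² = ((-⅖ - 2) + 7/8)² = (-12/5 + 7/8)² = (-61/40)² = 3721/1600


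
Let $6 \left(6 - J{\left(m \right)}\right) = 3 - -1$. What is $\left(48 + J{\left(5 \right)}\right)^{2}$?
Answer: $\frac{25600}{9} \approx 2844.4$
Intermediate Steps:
$J{\left(m \right)} = \frac{16}{3}$ ($J{\left(m \right)} = 6 - \frac{3 - -1}{6} = 6 - \frac{3 + 1}{6} = 6 - \frac{2}{3} = \frac{16}{3}$)
$\left(48 + J{\left(5 \right)}\right)^{2} = \left(48 + \frac{16}{3}\right)^{2} = \left(\frac{160}{3}\right)^{2} = \frac{25600}{9}$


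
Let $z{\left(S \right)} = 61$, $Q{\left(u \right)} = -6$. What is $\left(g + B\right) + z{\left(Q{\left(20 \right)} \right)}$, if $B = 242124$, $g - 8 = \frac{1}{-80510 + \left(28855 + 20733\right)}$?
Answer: $\frac{7489091945}{30922} \approx 2.4219 \cdot 10^{5}$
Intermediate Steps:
$g = \frac{247375}{30922}$ ($g = 8 + \frac{1}{-80510 + \left(28855 + 20733\right)} = 8 + \frac{1}{-80510 + 49588} = 8 + \frac{1}{-30922} = 8 - \frac{1}{30922} = \frac{247375}{30922} \approx 8.0$)
$\left(g + B\right) + z{\left(Q{\left(20 \right)} \right)} = \left(\frac{247375}{30922} + 242124\right) + 61 = \frac{7487205703}{30922} + 61 = \frac{7489091945}{30922}$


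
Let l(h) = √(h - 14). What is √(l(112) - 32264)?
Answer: √(-32264 + 7*√2) ≈ 179.59*I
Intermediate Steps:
l(h) = √(-14 + h)
√(l(112) - 32264) = √(√(-14 + 112) - 32264) = √(√98 - 32264) = √(7*√2 - 32264) = √(-32264 + 7*√2)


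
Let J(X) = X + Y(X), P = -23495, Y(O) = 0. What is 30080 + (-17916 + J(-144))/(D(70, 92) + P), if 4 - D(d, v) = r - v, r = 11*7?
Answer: 176544035/5869 ≈ 30081.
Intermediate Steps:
r = 77
D(d, v) = -73 + v (D(d, v) = 4 - (77 - v) = 4 + (-77 + v) = -73 + v)
J(X) = X (J(X) = X + 0 = X)
30080 + (-17916 + J(-144))/(D(70, 92) + P) = 30080 + (-17916 - 144)/((-73 + 92) - 23495) = 30080 - 18060/(19 - 23495) = 30080 - 18060/(-23476) = 30080 - 18060*(-1/23476) = 30080 + 4515/5869 = 176544035/5869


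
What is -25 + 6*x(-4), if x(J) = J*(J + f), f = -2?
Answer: 119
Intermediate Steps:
x(J) = J*(-2 + J) (x(J) = J*(J - 2) = J*(-2 + J))
-25 + 6*x(-4) = -25 + 6*(-4*(-2 - 4)) = -25 + 6*(-4*(-6)) = -25 + 6*24 = -25 + 144 = 119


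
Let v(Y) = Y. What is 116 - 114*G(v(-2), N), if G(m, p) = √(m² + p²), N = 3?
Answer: 116 - 114*√13 ≈ -295.03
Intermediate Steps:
116 - 114*G(v(-2), N) = 116 - 114*√((-2)² + 3²) = 116 - 114*√(4 + 9) = 116 - 114*√13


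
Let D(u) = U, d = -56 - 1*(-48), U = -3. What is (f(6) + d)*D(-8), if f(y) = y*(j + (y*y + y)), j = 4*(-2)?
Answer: -588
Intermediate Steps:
d = -8 (d = -56 + 48 = -8)
D(u) = -3
j = -8
f(y) = y*(-8 + y + y**2) (f(y) = y*(-8 + (y*y + y)) = y*(-8 + (y**2 + y)) = y*(-8 + (y + y**2)) = y*(-8 + y + y**2))
(f(6) + d)*D(-8) = (6*(-8 + 6 + 6**2) - 8)*(-3) = (6*(-8 + 6 + 36) - 8)*(-3) = (6*34 - 8)*(-3) = (204 - 8)*(-3) = 196*(-3) = -588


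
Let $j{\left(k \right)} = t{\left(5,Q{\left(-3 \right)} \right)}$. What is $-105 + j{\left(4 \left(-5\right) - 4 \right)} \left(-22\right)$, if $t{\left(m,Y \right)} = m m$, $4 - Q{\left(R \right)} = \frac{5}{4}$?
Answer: $-655$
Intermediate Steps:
$Q{\left(R \right)} = \frac{11}{4}$ ($Q{\left(R \right)} = 4 - \frac{5}{4} = \frac{11}{4}$)
$t{\left(m,Y \right)} = m^{2}$
$j{\left(k \right)} = 25$ ($j{\left(k \right)} = 5^{2} = 25$)
$-105 + j{\left(4 \left(-5\right) - 4 \right)} \left(-22\right) = -105 + 25 \left(-22\right) = -105 - 550 = -655$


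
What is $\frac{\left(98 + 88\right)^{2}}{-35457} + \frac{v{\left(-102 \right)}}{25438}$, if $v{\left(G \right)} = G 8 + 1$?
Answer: $- \frac{302983501}{300651722} \approx -1.0078$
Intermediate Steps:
$v{\left(G \right)} = 1 + 8 G$ ($v{\left(G \right)} = 8 G + 1 = 1 + 8 G$)
$\frac{\left(98 + 88\right)^{2}}{-35457} + \frac{v{\left(-102 \right)}}{25438} = \frac{\left(98 + 88\right)^{2}}{-35457} + \frac{1 + 8 \left(-102\right)}{25438} = 186^{2} \left(- \frac{1}{35457}\right) + \left(1 - 816\right) \frac{1}{25438} = 34596 \left(- \frac{1}{35457}\right) - \frac{815}{25438} = - \frac{11532}{11819} - \frac{815}{25438} = - \frac{302983501}{300651722}$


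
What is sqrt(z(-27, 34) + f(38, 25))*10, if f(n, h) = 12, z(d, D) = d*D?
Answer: 10*I*sqrt(906) ≈ 301.0*I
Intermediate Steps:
z(d, D) = D*d
sqrt(z(-27, 34) + f(38, 25))*10 = sqrt(34*(-27) + 12)*10 = sqrt(-918 + 12)*10 = sqrt(-906)*10 = (I*sqrt(906))*10 = 10*I*sqrt(906)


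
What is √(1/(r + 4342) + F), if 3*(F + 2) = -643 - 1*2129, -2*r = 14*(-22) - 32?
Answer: I*√1178227302/1128 ≈ 30.43*I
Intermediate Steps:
r = 170 (r = -(14*(-22) - 32)/2 = -(-308 - 32)/2 = -½*(-340) = 170)
F = -926 (F = -2 + (-643 - 1*2129)/3 = -2 + (-643 - 2129)/3 = -2 + (⅓)*(-2772) = -2 - 924 = -926)
√(1/(r + 4342) + F) = √(1/(170 + 4342) - 926) = √(1/4512 - 926) = √(-4178111/4512) = I*√1178227302/1128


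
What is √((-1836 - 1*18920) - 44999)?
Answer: I*√65755 ≈ 256.43*I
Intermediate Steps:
√((-1836 - 1*18920) - 44999) = √((-1836 - 18920) - 44999) = √(-20756 - 44999) = √(-65755) = I*√65755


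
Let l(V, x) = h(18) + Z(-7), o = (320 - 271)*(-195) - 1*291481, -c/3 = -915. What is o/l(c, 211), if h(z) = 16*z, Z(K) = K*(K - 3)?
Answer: -150518/179 ≈ -840.88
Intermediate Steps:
c = 2745 (c = -3*(-915) = 2745)
Z(K) = K*(-3 + K)
o = -301036 (o = 49*(-195) - 291481 = -9555 - 291481 = -301036)
l(V, x) = 358 (l(V, x) = 16*18 - 7*(-3 - 7) = 288 - 7*(-10) = 288 + 70 = 358)
o/l(c, 211) = -301036/358 = -301036*1/358 = -150518/179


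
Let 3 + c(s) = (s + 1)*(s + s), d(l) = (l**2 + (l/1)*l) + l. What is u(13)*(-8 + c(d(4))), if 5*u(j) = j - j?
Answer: 0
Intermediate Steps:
u(j) = 0 (u(j) = (j - j)/5 = (1/5)*0 = 0)
d(l) = l + 2*l**2 (d(l) = (l**2 + (l*1)*l) + l = (l**2 + l*l) + l = (l**2 + l**2) + l = 2*l**2 + l = l + 2*l**2)
c(s) = -3 + 2*s*(1 + s) (c(s) = -3 + (s + 1)*(s + s) = -3 + (1 + s)*(2*s) = -3 + 2*s*(1 + s))
u(13)*(-8 + c(d(4))) = 0*(-8 + (-3 + 2*(4*(1 + 2*4)) + 2*(4*(1 + 2*4))**2)) = 0*(-8 + (-3 + 2*(4*(1 + 8)) + 2*(4*(1 + 8))**2)) = 0*(-8 + (-3 + 2*(4*9) + 2*(4*9)**2)) = 0*(-8 + (-3 + 2*36 + 2*36**2)) = 0*(-8 + (-3 + 72 + 2*1296)) = 0*(-8 + (-3 + 72 + 2592)) = 0*(-8 + 2661) = 0*2653 = 0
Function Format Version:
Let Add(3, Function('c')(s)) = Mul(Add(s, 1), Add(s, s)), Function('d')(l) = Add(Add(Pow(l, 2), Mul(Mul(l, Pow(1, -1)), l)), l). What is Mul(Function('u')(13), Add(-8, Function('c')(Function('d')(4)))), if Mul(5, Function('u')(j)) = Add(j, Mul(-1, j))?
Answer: 0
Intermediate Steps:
Function('u')(j) = 0 (Function('u')(j) = Mul(Rational(1, 5), Add(j, Mul(-1, j))) = Mul(Rational(1, 5), 0) = 0)
Function('d')(l) = Add(l, Mul(2, Pow(l, 2))) (Function('d')(l) = Add(Add(Pow(l, 2), Mul(Mul(l, 1), l)), l) = Add(Add(Pow(l, 2), Mul(l, l)), l) = Add(Add(Pow(l, 2), Pow(l, 2)), l) = Add(Mul(2, Pow(l, 2)), l) = Add(l, Mul(2, Pow(l, 2))))
Function('c')(s) = Add(-3, Mul(2, s, Add(1, s))) (Function('c')(s) = Add(-3, Mul(Add(s, 1), Add(s, s))) = Add(-3, Mul(Add(1, s), Mul(2, s))) = Add(-3, Mul(2, s, Add(1, s))))
Mul(Function('u')(13), Add(-8, Function('c')(Function('d')(4)))) = Mul(0, Add(-8, Add(-3, Mul(2, Mul(4, Add(1, Mul(2, 4)))), Mul(2, Pow(Mul(4, Add(1, Mul(2, 4))), 2))))) = Mul(0, Add(-8, Add(-3, Mul(2, Mul(4, Add(1, 8))), Mul(2, Pow(Mul(4, Add(1, 8)), 2))))) = Mul(0, Add(-8, Add(-3, Mul(2, Mul(4, 9)), Mul(2, Pow(Mul(4, 9), 2))))) = Mul(0, Add(-8, Add(-3, Mul(2, 36), Mul(2, Pow(36, 2))))) = Mul(0, Add(-8, Add(-3, 72, Mul(2, 1296)))) = Mul(0, Add(-8, Add(-3, 72, 2592))) = Mul(0, Add(-8, 2661)) = Mul(0, 2653) = 0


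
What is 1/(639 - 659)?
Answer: -1/20 ≈ -0.050000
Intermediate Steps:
1/(639 - 659) = 1/(-20) = -1/20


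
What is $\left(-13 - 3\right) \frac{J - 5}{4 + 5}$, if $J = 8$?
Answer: $- \frac{16}{3} \approx -5.3333$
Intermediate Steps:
$\left(-13 - 3\right) \frac{J - 5}{4 + 5} = \left(-13 - 3\right) \frac{8 - 5}{4 + 5} = - 16 \cdot \frac{3}{9} = - 16 \cdot 3 \cdot \frac{1}{9} = \left(-16\right) \frac{1}{3} = - \frac{16}{3}$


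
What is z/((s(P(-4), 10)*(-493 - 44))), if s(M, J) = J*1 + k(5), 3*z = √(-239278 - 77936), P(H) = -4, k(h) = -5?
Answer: -I*√35246/2685 ≈ -0.069921*I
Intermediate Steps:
z = I*√35246 (z = √(-239278 - 77936)/3 = √(-317214)/3 = (3*I*√35246)/3 = I*√35246 ≈ 187.74*I)
s(M, J) = -5 + J (s(M, J) = J*1 - 5 = J - 5 = -5 + J)
z/((s(P(-4), 10)*(-493 - 44))) = (I*√35246)/(((-5 + 10)*(-493 - 44))) = (I*√35246)/((5*(-537))) = (I*√35246)/(-2685) = (I*√35246)*(-1/2685) = -I*√35246/2685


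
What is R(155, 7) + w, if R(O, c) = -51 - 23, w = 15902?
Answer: 15828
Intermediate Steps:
R(O, c) = -74
R(155, 7) + w = -74 + 15902 = 15828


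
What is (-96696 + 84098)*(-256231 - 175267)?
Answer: 5436011804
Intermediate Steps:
(-96696 + 84098)*(-256231 - 175267) = -12598*(-431498) = 5436011804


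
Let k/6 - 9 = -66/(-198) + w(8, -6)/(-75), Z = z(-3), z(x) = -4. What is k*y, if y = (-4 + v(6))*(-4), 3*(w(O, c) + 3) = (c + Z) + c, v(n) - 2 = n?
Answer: -2720/3 ≈ -906.67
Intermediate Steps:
v(n) = 2 + n
Z = -4
w(O, c) = -13/3 + 2*c/3 (w(O, c) = -3 + ((c - 4) + c)/3 = -3 + ((-4 + c) + c)/3 = -3 + (-4 + 2*c)/3 = -3 + (-4/3 + 2*c/3) = -13/3 + 2*c/3)
y = -16 (y = (-4 + (2 + 6))*(-4) = (-4 + 8)*(-4) = 4*(-4) = -16)
k = 170/3 (k = 54 + 6*(-66/(-198) + (-13/3 + (⅔)*(-6))/(-75)) = 54 + 6*(-66*(-1/198) + (-13/3 - 4)*(-1/75)) = 54 + 6*(⅓ - 25/3*(-1/75)) = 54 + 6*(⅓ + ⅑) = 54 + 6*(4/9) = 54 + 8/3 = 170/3 ≈ 56.667)
k*y = (170/3)*(-16) = -2720/3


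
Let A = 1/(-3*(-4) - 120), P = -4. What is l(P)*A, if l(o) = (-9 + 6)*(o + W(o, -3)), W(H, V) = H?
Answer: -2/9 ≈ -0.22222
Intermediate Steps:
l(o) = -6*o (l(o) = (-9 + 6)*(o + o) = -6*o)
A = -1/108 (A = 1/(12 - 120) = 1/(-108) = -1/108 ≈ -0.0092593)
l(P)*A = -6*(-4)*(-1/108) = 24*(-1/108) = -2/9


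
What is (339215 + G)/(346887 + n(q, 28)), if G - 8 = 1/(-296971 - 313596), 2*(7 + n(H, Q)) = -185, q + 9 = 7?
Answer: 82847347776/84694801405 ≈ 0.97819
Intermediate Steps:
q = -2 (q = -9 + 7 = -2)
n(H, Q) = -199/2 (n(H, Q) = -7 + (½)*(-185) = -7 - 185/2 = -199/2)
G = 4884535/610567 (G = 8 + 1/(-296971 - 313596) = 8 + 1/(-610567) = 8 - 1/610567 = 4884535/610567 ≈ 8.0000)
(339215 + G)/(346887 + n(q, 28)) = (339215 + 4884535/610567)/(346887 - 199/2) = 207118369440/(610567*(693575/2)) = (207118369440/610567)*(2/693575) = 82847347776/84694801405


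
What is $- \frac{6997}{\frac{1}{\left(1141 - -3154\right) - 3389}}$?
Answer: $-6339282$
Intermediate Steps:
$- \frac{6997}{\frac{1}{\left(1141 - -3154\right) - 3389}} = - \frac{6997}{\frac{1}{\left(1141 + 3154\right) - 3389}} = - \frac{6997}{\frac{1}{4295 - 3389}} = - \frac{6997}{\frac{1}{906}} = - 6997 \frac{1}{\frac{1}{906}} = \left(-6997\right) 906 = -6339282$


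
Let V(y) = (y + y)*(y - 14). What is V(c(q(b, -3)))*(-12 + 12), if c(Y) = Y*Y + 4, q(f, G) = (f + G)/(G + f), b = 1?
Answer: 0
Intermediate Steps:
q(f, G) = 1 (q(f, G) = (G + f)/(G + f) = 1)
c(Y) = 4 + Y**2 (c(Y) = Y**2 + 4 = 4 + Y**2)
V(y) = 2*y*(-14 + y) (V(y) = (2*y)*(-14 + y) = 2*y*(-14 + y))
V(c(q(b, -3)))*(-12 + 12) = (2*(4 + 1**2)*(-14 + (4 + 1**2)))*(-12 + 12) = (2*(4 + 1)*(-14 + (4 + 1)))*0 = (2*5*(-14 + 5))*0 = (2*5*(-9))*0 = -90*0 = 0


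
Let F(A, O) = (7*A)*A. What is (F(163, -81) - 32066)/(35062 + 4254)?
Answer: 153917/39316 ≈ 3.9149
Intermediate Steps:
F(A, O) = 7*A²
(F(163, -81) - 32066)/(35062 + 4254) = (7*163² - 32066)/(35062 + 4254) = (7*26569 - 32066)/39316 = (185983 - 32066)*(1/39316) = 153917*(1/39316) = 153917/39316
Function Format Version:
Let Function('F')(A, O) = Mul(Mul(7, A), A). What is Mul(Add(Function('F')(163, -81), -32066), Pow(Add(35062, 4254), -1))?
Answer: Rational(153917, 39316) ≈ 3.9149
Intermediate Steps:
Function('F')(A, O) = Mul(7, Pow(A, 2))
Mul(Add(Function('F')(163, -81), -32066), Pow(Add(35062, 4254), -1)) = Mul(Add(Mul(7, Pow(163, 2)), -32066), Pow(Add(35062, 4254), -1)) = Mul(Add(Mul(7, 26569), -32066), Pow(39316, -1)) = Mul(Add(185983, -32066), Rational(1, 39316)) = Mul(153917, Rational(1, 39316)) = Rational(153917, 39316)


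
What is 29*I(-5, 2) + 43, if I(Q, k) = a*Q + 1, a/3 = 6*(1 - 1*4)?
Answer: 7902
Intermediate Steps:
a = -54 (a = 3*(6*(1 - 1*4)) = 3*(6*(1 - 4)) = 3*(6*(-3)) = 3*(-18) = -54)
I(Q, k) = 1 - 54*Q (I(Q, k) = -54*Q + 1 = 1 - 54*Q)
29*I(-5, 2) + 43 = 29*(1 - 54*(-5)) + 43 = 29*(1 + 270) + 43 = 29*271 + 43 = 7859 + 43 = 7902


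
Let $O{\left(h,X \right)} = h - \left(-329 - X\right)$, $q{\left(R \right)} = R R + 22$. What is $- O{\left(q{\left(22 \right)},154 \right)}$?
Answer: $-989$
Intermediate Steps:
$q{\left(R \right)} = 22 + R^{2}$ ($q{\left(R \right)} = R^{2} + 22 = 22 + R^{2}$)
$O{\left(h,X \right)} = 329 + X + h$ ($O{\left(h,X \right)} = h + \left(329 + X\right) = 329 + X + h$)
$- O{\left(q{\left(22 \right)},154 \right)} = - (329 + 154 + \left(22 + 22^{2}\right)) = - (329 + 154 + \left(22 + 484\right)) = - (329 + 154 + 506) = \left(-1\right) 989 = -989$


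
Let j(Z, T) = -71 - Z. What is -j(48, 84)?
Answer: 119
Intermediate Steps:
-j(48, 84) = -(-71 - 1*48) = -(-71 - 48) = -1*(-119) = 119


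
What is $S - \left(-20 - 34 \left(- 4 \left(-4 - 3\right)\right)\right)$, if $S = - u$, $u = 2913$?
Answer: $-1941$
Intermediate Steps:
$S = -2913$ ($S = \left(-1\right) 2913 = -2913$)
$S - \left(-20 - 34 \left(- 4 \left(-4 - 3\right)\right)\right) = -2913 - \left(-20 - 34 \left(- 4 \left(-4 - 3\right)\right)\right) = -2913 - \left(-20 - 34 \left(\left(-4\right) \left(-7\right)\right)\right) = -2913 - \left(-20 - 952\right) = -2913 - -972 = -2913 + 972 = -1941$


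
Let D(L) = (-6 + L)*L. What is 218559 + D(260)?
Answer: 284599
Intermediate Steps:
D(L) = L*(-6 + L)
218559 + D(260) = 218559 + 260*(-6 + 260) = 218559 + 260*254 = 218559 + 66040 = 284599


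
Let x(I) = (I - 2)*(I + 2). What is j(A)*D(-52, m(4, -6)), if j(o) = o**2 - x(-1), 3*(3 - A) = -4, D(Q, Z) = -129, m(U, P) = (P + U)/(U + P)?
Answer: -8428/3 ≈ -2809.3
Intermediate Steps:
x(I) = (-2 + I)*(2 + I)
m(U, P) = 1 (m(U, P) = (P + U)/(P + U) = 1)
A = 13/3 (A = 3 - 1/3*(-4) = 3 + 4/3 = 13/3 ≈ 4.3333)
j(o) = 3 + o**2 (j(o) = o**2 - (-4 + (-1)**2) = o**2 - (-4 + 1) = o**2 - 1*(-3) = o**2 + 3 = 3 + o**2)
j(A)*D(-52, m(4, -6)) = (3 + (13/3)**2)*(-129) = (3 + 169/9)*(-129) = (196/9)*(-129) = -8428/3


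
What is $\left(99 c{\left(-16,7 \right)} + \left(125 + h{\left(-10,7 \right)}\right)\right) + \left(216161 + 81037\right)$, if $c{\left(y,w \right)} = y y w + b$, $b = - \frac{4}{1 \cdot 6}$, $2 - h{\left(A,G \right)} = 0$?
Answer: $474667$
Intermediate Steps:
$h{\left(A,G \right)} = 2$ ($h{\left(A,G \right)} = 2 - 0 = 2 + 0 = 2$)
$b = - \frac{2}{3}$ ($b = - \frac{4}{6} = \left(-4\right) \frac{1}{6} = - \frac{2}{3} \approx -0.66667$)
$c{\left(y,w \right)} = - \frac{2}{3} + w y^{2}$ ($c{\left(y,w \right)} = y y w - \frac{2}{3} = y^{2} w - \frac{2}{3} = w y^{2} - \frac{2}{3} = - \frac{2}{3} + w y^{2}$)
$\left(99 c{\left(-16,7 \right)} + \left(125 + h{\left(-10,7 \right)}\right)\right) + \left(216161 + 81037\right) = \left(99 \left(- \frac{2}{3} + 7 \left(-16\right)^{2}\right) + \left(125 + 2\right)\right) + \left(216161 + 81037\right) = \left(99 \left(- \frac{2}{3} + 7 \cdot 256\right) + 127\right) + 297198 = \left(99 \left(- \frac{2}{3} + 1792\right) + 127\right) + 297198 = \left(99 \cdot \frac{5374}{3} + 127\right) + 297198 = \left(177342 + 127\right) + 297198 = 177469 + 297198 = 474667$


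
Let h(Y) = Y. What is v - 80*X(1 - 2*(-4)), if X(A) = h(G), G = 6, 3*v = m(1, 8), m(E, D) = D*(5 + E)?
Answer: -464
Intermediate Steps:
v = 16 (v = (8*(5 + 1))/3 = (8*6)/3 = (⅓)*48 = 16)
X(A) = 6
v - 80*X(1 - 2*(-4)) = 16 - 80*6 = 16 - 480 = -464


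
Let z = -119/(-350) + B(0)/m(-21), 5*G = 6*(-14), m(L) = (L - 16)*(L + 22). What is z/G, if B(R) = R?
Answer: -17/840 ≈ -0.020238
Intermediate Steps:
m(L) = (-16 + L)*(22 + L)
G = -84/5 (G = (6*(-14))/5 = (⅕)*(-84) = -84/5 ≈ -16.800)
z = 17/50 (z = -119/(-350) + 0/(-352 + (-21)² + 6*(-21)) = -119*(-1/350) + 0/(-352 + 441 - 126) = 17/50 + 0/(-37) = 17/50 + 0*(-1/37) = 17/50 + 0 = 17/50 ≈ 0.34000)
z/G = 17/(50*(-84/5)) = (17/50)*(-5/84) = -17/840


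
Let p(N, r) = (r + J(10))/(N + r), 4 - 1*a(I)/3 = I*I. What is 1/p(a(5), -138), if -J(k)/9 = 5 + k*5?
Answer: 67/211 ≈ 0.31754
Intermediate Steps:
J(k) = -45 - 45*k (J(k) = -9*(5 + k*5) = -9*(5 + 5*k) = -45 - 45*k)
a(I) = 12 - 3*I² (a(I) = 12 - 3*I*I = 12 - 3*I²)
p(N, r) = (-495 + r)/(N + r) (p(N, r) = (r + (-45 - 45*10))/(N + r) = (r + (-45 - 450))/(N + r) = (r - 495)/(N + r) = (-495 + r)/(N + r))
1/p(a(5), -138) = 1/((-495 - 138)/((12 - 3*5²) - 138)) = 1/(-633/((12 - 3*25) - 138)) = 1/(-633/((12 - 75) - 138)) = 1/(-633/(-63 - 138)) = 1/(-633/(-201)) = 1/(-1/201*(-633)) = 1/(211/67) = 67/211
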